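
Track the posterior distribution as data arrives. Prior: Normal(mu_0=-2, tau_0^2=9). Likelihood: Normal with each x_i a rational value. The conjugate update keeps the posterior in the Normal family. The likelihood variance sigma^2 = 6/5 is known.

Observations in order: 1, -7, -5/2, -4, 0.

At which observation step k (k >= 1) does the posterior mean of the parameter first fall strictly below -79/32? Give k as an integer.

k = 2

obs 1: x=1 → posterior Normal(11/17, 18/17)
obs 2: x=-7 → posterior Normal(-47/16, 9/16)
obs 3: x=-5/2 → posterior Normal(-263/94, 18/47)
obs 4: x=-4 → posterior Normal(-383/124, 9/31)
obs 5: x=0 → posterior Normal(-383/154, 18/77)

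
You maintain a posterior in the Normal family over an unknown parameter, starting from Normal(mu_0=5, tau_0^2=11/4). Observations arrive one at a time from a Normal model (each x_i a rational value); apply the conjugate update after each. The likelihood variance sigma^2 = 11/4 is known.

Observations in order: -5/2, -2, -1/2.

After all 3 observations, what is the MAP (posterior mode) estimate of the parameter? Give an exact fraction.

0

obs 1: x=-5/2 → posterior Normal(5/4, 11/8)
obs 2: x=-2 → posterior Normal(1/6, 11/12)
obs 3: x=-1/2 → posterior Normal(0, 11/16)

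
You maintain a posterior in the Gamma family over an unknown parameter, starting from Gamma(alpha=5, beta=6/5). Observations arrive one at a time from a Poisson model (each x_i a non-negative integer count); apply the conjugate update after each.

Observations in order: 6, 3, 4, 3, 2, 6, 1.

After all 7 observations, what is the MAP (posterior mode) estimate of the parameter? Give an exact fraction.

145/41

obs 1: x=6 → posterior Gamma(11, 11/5)
obs 2: x=3 → posterior Gamma(14, 16/5)
obs 3: x=4 → posterior Gamma(18, 21/5)
obs 4: x=3 → posterior Gamma(21, 26/5)
obs 5: x=2 → posterior Gamma(23, 31/5)
obs 6: x=6 → posterior Gamma(29, 36/5)
obs 7: x=1 → posterior Gamma(30, 41/5)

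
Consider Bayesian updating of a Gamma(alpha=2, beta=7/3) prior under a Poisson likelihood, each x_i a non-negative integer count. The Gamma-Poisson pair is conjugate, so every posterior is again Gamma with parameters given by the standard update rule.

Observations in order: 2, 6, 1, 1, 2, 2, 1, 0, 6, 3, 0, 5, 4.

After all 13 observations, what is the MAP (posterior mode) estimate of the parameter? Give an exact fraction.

obs 1: x=2 → posterior Gamma(4, 10/3)
obs 2: x=6 → posterior Gamma(10, 13/3)
obs 3: x=1 → posterior Gamma(11, 16/3)
obs 4: x=1 → posterior Gamma(12, 19/3)
obs 5: x=2 → posterior Gamma(14, 22/3)
obs 6: x=2 → posterior Gamma(16, 25/3)
obs 7: x=1 → posterior Gamma(17, 28/3)
obs 8: x=0 → posterior Gamma(17, 31/3)
obs 9: x=6 → posterior Gamma(23, 34/3)
obs 10: x=3 → posterior Gamma(26, 37/3)
obs 11: x=0 → posterior Gamma(26, 40/3)
obs 12: x=5 → posterior Gamma(31, 43/3)
obs 13: x=4 → posterior Gamma(35, 46/3)

51/23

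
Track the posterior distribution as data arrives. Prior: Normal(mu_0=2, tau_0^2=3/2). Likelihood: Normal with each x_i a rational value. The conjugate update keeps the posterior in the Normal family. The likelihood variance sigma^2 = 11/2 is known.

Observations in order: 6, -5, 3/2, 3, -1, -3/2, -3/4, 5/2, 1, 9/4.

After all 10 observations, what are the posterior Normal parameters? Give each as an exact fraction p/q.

mu_0=46/41, tau_0^2=33/82

obs 1: x=6 → posterior Normal(20/7, 33/28)
obs 2: x=-5 → posterior Normal(25/17, 33/34)
obs 3: x=3/2 → posterior Normal(59/40, 33/40)
obs 4: x=3 → posterior Normal(77/46, 33/46)
obs 5: x=-1 → posterior Normal(71/52, 33/52)
obs 6: x=-3/2 → posterior Normal(31/29, 33/58)
obs 7: x=-3/4 → posterior Normal(115/128, 33/64)
obs 8: x=5/2 → posterior Normal(29/28, 33/70)
obs 9: x=1 → posterior Normal(157/152, 33/76)
obs 10: x=9/4 → posterior Normal(46/41, 33/82)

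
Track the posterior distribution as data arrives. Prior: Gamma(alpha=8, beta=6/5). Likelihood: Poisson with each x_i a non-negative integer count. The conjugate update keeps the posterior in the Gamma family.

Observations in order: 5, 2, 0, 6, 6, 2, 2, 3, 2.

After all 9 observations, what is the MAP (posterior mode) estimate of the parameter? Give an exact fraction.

obs 1: x=5 → posterior Gamma(13, 11/5)
obs 2: x=2 → posterior Gamma(15, 16/5)
obs 3: x=0 → posterior Gamma(15, 21/5)
obs 4: x=6 → posterior Gamma(21, 26/5)
obs 5: x=6 → posterior Gamma(27, 31/5)
obs 6: x=2 → posterior Gamma(29, 36/5)
obs 7: x=2 → posterior Gamma(31, 41/5)
obs 8: x=3 → posterior Gamma(34, 46/5)
obs 9: x=2 → posterior Gamma(36, 51/5)

175/51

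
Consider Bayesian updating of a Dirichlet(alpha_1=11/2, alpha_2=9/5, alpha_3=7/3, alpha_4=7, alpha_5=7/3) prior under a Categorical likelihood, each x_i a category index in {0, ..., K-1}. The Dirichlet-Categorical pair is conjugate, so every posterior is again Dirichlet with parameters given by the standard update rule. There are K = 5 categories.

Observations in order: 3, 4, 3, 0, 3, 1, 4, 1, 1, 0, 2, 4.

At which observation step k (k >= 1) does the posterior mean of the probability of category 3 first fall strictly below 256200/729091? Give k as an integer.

obs 1: x=3 → posterior Dirichlet(11/2, 9/5, 7/3, 8, 7/3)
obs 2: x=4 → posterior Dirichlet(11/2, 9/5, 7/3, 8, 10/3)
obs 3: x=3 → posterior Dirichlet(11/2, 9/5, 7/3, 9, 10/3)
obs 4: x=0 → posterior Dirichlet(13/2, 9/5, 7/3, 9, 10/3)
obs 5: x=3 → posterior Dirichlet(13/2, 9/5, 7/3, 10, 10/3)
obs 6: x=1 → posterior Dirichlet(13/2, 14/5, 7/3, 10, 10/3)
obs 7: x=4 → posterior Dirichlet(13/2, 14/5, 7/3, 10, 13/3)
obs 8: x=1 → posterior Dirichlet(13/2, 19/5, 7/3, 10, 13/3)
obs 9: x=1 → posterior Dirichlet(13/2, 24/5, 7/3, 10, 13/3)
obs 10: x=0 → posterior Dirichlet(15/2, 24/5, 7/3, 10, 13/3)
obs 11: x=2 → posterior Dirichlet(15/2, 24/5, 10/3, 10, 13/3)
obs 12: x=4 → posterior Dirichlet(15/2, 24/5, 10/3, 10, 16/3)

k = 10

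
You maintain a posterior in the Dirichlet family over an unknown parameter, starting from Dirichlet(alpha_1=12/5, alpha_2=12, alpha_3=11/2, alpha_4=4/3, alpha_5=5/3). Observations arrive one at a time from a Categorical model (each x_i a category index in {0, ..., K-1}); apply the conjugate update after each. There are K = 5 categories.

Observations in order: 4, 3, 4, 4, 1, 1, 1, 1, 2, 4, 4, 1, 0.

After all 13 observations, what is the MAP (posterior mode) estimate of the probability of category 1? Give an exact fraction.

160/309

obs 1: x=4 → posterior Dirichlet(12/5, 12, 11/2, 4/3, 8/3)
obs 2: x=3 → posterior Dirichlet(12/5, 12, 11/2, 7/3, 8/3)
obs 3: x=4 → posterior Dirichlet(12/5, 12, 11/2, 7/3, 11/3)
obs 4: x=4 → posterior Dirichlet(12/5, 12, 11/2, 7/3, 14/3)
obs 5: x=1 → posterior Dirichlet(12/5, 13, 11/2, 7/3, 14/3)
obs 6: x=1 → posterior Dirichlet(12/5, 14, 11/2, 7/3, 14/3)
obs 7: x=1 → posterior Dirichlet(12/5, 15, 11/2, 7/3, 14/3)
obs 8: x=1 → posterior Dirichlet(12/5, 16, 11/2, 7/3, 14/3)
obs 9: x=2 → posterior Dirichlet(12/5, 16, 13/2, 7/3, 14/3)
obs 10: x=4 → posterior Dirichlet(12/5, 16, 13/2, 7/3, 17/3)
obs 11: x=4 → posterior Dirichlet(12/5, 16, 13/2, 7/3, 20/3)
obs 12: x=1 → posterior Dirichlet(12/5, 17, 13/2, 7/3, 20/3)
obs 13: x=0 → posterior Dirichlet(17/5, 17, 13/2, 7/3, 20/3)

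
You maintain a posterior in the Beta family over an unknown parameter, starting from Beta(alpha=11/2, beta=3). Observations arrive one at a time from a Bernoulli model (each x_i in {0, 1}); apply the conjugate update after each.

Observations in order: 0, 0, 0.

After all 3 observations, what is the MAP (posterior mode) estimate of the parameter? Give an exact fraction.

obs 1: x=0 → posterior Beta(11/2, 4)
obs 2: x=0 → posterior Beta(11/2, 5)
obs 3: x=0 → posterior Beta(11/2, 6)

9/19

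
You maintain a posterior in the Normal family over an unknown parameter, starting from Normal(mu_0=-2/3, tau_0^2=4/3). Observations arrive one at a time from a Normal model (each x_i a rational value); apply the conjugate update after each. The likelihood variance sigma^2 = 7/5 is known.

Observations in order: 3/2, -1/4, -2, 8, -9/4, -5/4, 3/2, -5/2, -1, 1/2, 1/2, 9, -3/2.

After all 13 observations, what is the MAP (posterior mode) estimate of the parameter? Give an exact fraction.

obs 1: x=3/2 → posterior Normal(16/41, 28/41)
obs 2: x=-1/4 → posterior Normal(11/61, 28/61)
obs 3: x=-2 → posterior Normal(-29/81, 28/81)
obs 4: x=8 → posterior Normal(131/101, 28/101)
obs 5: x=-9/4 → posterior Normal(86/121, 28/121)
obs 6: x=-5/4 → posterior Normal(61/141, 28/141)
obs 7: x=3/2 → posterior Normal(13/23, 4/23)
obs 8: x=-5/2 → posterior Normal(41/181, 28/181)
obs 9: x=-1 → posterior Normal(7/67, 28/201)
obs 10: x=1/2 → posterior Normal(31/221, 28/221)
obs 11: x=1/2 → posterior Normal(41/241, 28/241)
obs 12: x=9 → posterior Normal(221/261, 28/261)
obs 13: x=-3/2 → posterior Normal(191/281, 28/281)

191/281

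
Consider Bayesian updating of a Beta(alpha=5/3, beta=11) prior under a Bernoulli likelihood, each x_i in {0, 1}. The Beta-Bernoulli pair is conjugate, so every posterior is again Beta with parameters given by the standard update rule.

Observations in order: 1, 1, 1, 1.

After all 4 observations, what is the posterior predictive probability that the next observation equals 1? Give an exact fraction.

obs 1: x=1 → posterior Beta(8/3, 11)
obs 2: x=1 → posterior Beta(11/3, 11)
obs 3: x=1 → posterior Beta(14/3, 11)
obs 4: x=1 → posterior Beta(17/3, 11)

17/50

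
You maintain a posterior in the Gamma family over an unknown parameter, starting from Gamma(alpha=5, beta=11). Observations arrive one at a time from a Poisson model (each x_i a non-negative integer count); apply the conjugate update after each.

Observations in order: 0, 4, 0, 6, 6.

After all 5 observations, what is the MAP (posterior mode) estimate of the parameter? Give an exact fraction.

5/4

obs 1: x=0 → posterior Gamma(5, 12)
obs 2: x=4 → posterior Gamma(9, 13)
obs 3: x=0 → posterior Gamma(9, 14)
obs 4: x=6 → posterior Gamma(15, 15)
obs 5: x=6 → posterior Gamma(21, 16)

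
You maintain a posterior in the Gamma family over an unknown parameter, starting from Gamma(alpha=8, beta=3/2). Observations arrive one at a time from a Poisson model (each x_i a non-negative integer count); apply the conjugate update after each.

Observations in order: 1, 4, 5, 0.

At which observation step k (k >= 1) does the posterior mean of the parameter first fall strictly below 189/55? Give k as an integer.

obs 1: x=1 → posterior Gamma(9, 5/2)
obs 2: x=4 → posterior Gamma(13, 7/2)
obs 3: x=5 → posterior Gamma(18, 9/2)
obs 4: x=0 → posterior Gamma(18, 11/2)

k = 4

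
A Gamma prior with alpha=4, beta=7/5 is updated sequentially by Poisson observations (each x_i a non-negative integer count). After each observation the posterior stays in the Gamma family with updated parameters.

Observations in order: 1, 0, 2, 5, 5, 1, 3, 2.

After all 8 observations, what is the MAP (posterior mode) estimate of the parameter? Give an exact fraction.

110/47

obs 1: x=1 → posterior Gamma(5, 12/5)
obs 2: x=0 → posterior Gamma(5, 17/5)
obs 3: x=2 → posterior Gamma(7, 22/5)
obs 4: x=5 → posterior Gamma(12, 27/5)
obs 5: x=5 → posterior Gamma(17, 32/5)
obs 6: x=1 → posterior Gamma(18, 37/5)
obs 7: x=3 → posterior Gamma(21, 42/5)
obs 8: x=2 → posterior Gamma(23, 47/5)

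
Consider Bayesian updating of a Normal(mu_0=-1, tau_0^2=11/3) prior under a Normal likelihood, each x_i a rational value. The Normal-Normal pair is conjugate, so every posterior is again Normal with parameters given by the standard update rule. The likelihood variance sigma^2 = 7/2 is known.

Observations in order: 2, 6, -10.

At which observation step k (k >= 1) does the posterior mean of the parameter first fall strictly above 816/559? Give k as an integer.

k = 2

obs 1: x=2 → posterior Normal(23/43, 77/43)
obs 2: x=6 → posterior Normal(31/13, 77/65)
obs 3: x=-10 → posterior Normal(-65/87, 77/87)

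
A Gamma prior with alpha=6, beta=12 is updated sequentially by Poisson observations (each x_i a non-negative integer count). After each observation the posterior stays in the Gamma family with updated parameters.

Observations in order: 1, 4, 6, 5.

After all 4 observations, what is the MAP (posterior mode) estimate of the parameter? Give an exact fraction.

obs 1: x=1 → posterior Gamma(7, 13)
obs 2: x=4 → posterior Gamma(11, 14)
obs 3: x=6 → posterior Gamma(17, 15)
obs 4: x=5 → posterior Gamma(22, 16)

21/16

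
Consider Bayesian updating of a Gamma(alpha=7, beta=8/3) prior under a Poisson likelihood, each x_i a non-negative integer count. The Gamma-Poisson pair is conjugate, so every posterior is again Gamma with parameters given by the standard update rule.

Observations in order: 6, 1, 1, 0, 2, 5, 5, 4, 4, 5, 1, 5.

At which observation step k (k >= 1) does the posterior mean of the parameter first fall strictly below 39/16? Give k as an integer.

obs 1: x=6 → posterior Gamma(13, 11/3)
obs 2: x=1 → posterior Gamma(14, 14/3)
obs 3: x=1 → posterior Gamma(15, 17/3)
obs 4: x=0 → posterior Gamma(15, 20/3)
obs 5: x=2 → posterior Gamma(17, 23/3)
obs 6: x=5 → posterior Gamma(22, 26/3)
obs 7: x=5 → posterior Gamma(27, 29/3)
obs 8: x=4 → posterior Gamma(31, 32/3)
obs 9: x=4 → posterior Gamma(35, 35/3)
obs 10: x=5 → posterior Gamma(40, 38/3)
obs 11: x=1 → posterior Gamma(41, 41/3)
obs 12: x=5 → posterior Gamma(46, 44/3)

k = 4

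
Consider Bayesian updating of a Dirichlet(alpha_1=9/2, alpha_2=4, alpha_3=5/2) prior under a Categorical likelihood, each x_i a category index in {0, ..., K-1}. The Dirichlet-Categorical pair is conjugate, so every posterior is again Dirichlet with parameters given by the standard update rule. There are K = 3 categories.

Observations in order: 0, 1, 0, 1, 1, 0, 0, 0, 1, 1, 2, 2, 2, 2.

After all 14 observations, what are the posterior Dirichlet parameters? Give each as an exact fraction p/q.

obs 1: x=0 → posterior Dirichlet(11/2, 4, 5/2)
obs 2: x=1 → posterior Dirichlet(11/2, 5, 5/2)
obs 3: x=0 → posterior Dirichlet(13/2, 5, 5/2)
obs 4: x=1 → posterior Dirichlet(13/2, 6, 5/2)
obs 5: x=1 → posterior Dirichlet(13/2, 7, 5/2)
obs 6: x=0 → posterior Dirichlet(15/2, 7, 5/2)
obs 7: x=0 → posterior Dirichlet(17/2, 7, 5/2)
obs 8: x=0 → posterior Dirichlet(19/2, 7, 5/2)
obs 9: x=1 → posterior Dirichlet(19/2, 8, 5/2)
obs 10: x=1 → posterior Dirichlet(19/2, 9, 5/2)
obs 11: x=2 → posterior Dirichlet(19/2, 9, 7/2)
obs 12: x=2 → posterior Dirichlet(19/2, 9, 9/2)
obs 13: x=2 → posterior Dirichlet(19/2, 9, 11/2)
obs 14: x=2 → posterior Dirichlet(19/2, 9, 13/2)

alpha_1=19/2, alpha_2=9, alpha_3=13/2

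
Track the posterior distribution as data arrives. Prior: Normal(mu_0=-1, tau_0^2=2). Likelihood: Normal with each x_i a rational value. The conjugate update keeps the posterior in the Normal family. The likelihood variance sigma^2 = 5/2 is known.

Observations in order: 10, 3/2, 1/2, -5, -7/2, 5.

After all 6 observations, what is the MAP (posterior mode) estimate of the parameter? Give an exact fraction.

1

obs 1: x=10 → posterior Normal(35/9, 10/9)
obs 2: x=3/2 → posterior Normal(41/13, 10/13)
obs 3: x=1/2 → posterior Normal(43/17, 10/17)
obs 4: x=-5 → posterior Normal(23/21, 10/21)
obs 5: x=-7/2 → posterior Normal(9/25, 2/5)
obs 6: x=5 → posterior Normal(1, 10/29)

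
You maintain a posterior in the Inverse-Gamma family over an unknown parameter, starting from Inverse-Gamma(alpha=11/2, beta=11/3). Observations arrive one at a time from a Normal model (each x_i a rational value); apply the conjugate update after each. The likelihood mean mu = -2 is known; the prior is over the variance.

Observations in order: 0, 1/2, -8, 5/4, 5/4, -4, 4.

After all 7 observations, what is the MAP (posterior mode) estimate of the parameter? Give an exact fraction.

2753/480

obs 1: x=0 → posterior Inverse-Gamma(6, 17/3)
obs 2: x=1/2 → posterior Inverse-Gamma(13/2, 211/24)
obs 3: x=-8 → posterior Inverse-Gamma(7, 643/24)
obs 4: x=5/4 → posterior Inverse-Gamma(15/2, 3079/96)
obs 5: x=5/4 → posterior Inverse-Gamma(8, 1793/48)
obs 6: x=-4 → posterior Inverse-Gamma(17/2, 1889/48)
obs 7: x=4 → posterior Inverse-Gamma(9, 2753/48)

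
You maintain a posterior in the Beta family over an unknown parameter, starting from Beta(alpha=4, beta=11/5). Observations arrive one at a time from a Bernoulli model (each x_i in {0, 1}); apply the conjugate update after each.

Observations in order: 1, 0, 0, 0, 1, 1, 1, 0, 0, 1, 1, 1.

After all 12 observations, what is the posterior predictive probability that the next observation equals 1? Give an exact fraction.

55/91

obs 1: x=1 → posterior Beta(5, 11/5)
obs 2: x=0 → posterior Beta(5, 16/5)
obs 3: x=0 → posterior Beta(5, 21/5)
obs 4: x=0 → posterior Beta(5, 26/5)
obs 5: x=1 → posterior Beta(6, 26/5)
obs 6: x=1 → posterior Beta(7, 26/5)
obs 7: x=1 → posterior Beta(8, 26/5)
obs 8: x=0 → posterior Beta(8, 31/5)
obs 9: x=0 → posterior Beta(8, 36/5)
obs 10: x=1 → posterior Beta(9, 36/5)
obs 11: x=1 → posterior Beta(10, 36/5)
obs 12: x=1 → posterior Beta(11, 36/5)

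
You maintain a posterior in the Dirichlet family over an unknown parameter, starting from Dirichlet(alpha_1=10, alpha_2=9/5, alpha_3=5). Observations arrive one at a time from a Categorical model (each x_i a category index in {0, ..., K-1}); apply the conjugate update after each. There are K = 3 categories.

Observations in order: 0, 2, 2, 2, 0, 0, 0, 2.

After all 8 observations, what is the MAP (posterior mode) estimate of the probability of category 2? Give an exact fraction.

obs 1: x=0 → posterior Dirichlet(11, 9/5, 5)
obs 2: x=2 → posterior Dirichlet(11, 9/5, 6)
obs 3: x=2 → posterior Dirichlet(11, 9/5, 7)
obs 4: x=2 → posterior Dirichlet(11, 9/5, 8)
obs 5: x=0 → posterior Dirichlet(12, 9/5, 8)
obs 6: x=0 → posterior Dirichlet(13, 9/5, 8)
obs 7: x=0 → posterior Dirichlet(14, 9/5, 8)
obs 8: x=2 → posterior Dirichlet(14, 9/5, 9)

40/109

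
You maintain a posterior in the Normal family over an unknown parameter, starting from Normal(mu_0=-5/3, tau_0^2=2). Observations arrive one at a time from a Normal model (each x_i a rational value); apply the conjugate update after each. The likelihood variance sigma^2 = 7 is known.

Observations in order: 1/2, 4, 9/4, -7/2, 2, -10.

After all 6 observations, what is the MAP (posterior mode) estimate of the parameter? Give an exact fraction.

obs 1: x=1/2 → posterior Normal(-32/27, 14/9)
obs 2: x=4 → posterior Normal(-8/33, 14/11)
obs 3: x=9/4 → posterior Normal(11/78, 14/13)
obs 4: x=-7/2 → posterior Normal(-31/90, 14/15)
obs 5: x=2 → posterior Normal(-7/102, 14/17)
obs 6: x=-10 → posterior Normal(-127/114, 14/19)

-127/114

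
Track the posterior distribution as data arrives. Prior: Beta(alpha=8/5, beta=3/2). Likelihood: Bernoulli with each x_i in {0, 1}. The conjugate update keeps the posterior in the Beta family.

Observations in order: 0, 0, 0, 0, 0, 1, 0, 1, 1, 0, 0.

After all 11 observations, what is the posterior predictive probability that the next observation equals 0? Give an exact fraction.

95/141

obs 1: x=0 → posterior Beta(8/5, 5/2)
obs 2: x=0 → posterior Beta(8/5, 7/2)
obs 3: x=0 → posterior Beta(8/5, 9/2)
obs 4: x=0 → posterior Beta(8/5, 11/2)
obs 5: x=0 → posterior Beta(8/5, 13/2)
obs 6: x=1 → posterior Beta(13/5, 13/2)
obs 7: x=0 → posterior Beta(13/5, 15/2)
obs 8: x=1 → posterior Beta(18/5, 15/2)
obs 9: x=1 → posterior Beta(23/5, 15/2)
obs 10: x=0 → posterior Beta(23/5, 17/2)
obs 11: x=0 → posterior Beta(23/5, 19/2)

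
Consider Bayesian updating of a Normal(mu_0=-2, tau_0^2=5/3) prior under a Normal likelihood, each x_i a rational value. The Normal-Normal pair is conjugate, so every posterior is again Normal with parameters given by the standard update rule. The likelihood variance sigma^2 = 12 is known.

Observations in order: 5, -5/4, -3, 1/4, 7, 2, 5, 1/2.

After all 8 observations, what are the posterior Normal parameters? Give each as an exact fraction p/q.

mu_0=11/152, tau_0^2=15/19

obs 1: x=5 → posterior Normal(-47/41, 60/41)
obs 2: x=-5/4 → posterior Normal(-213/184, 30/23)
obs 3: x=-3 → posterior Normal(-91/68, 20/17)
obs 4: x=1/4 → posterior Normal(-67/56, 15/14)
obs 5: x=7 → posterior Normal(-32/61, 60/61)
obs 6: x=2 → posterior Normal(-1/3, 10/11)
obs 7: x=5 → posterior Normal(3/71, 60/71)
obs 8: x=1/2 → posterior Normal(11/152, 15/19)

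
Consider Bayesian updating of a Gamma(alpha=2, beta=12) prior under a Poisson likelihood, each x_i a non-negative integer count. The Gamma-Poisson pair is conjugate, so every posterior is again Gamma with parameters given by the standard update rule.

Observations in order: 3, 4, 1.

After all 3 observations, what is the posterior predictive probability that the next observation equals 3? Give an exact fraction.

obs 1: x=3 → posterior Gamma(5, 13)
obs 2: x=4 → posterior Gamma(9, 14)
obs 3: x=1 → posterior Gamma(10, 15)

31715771484375/1125899906842624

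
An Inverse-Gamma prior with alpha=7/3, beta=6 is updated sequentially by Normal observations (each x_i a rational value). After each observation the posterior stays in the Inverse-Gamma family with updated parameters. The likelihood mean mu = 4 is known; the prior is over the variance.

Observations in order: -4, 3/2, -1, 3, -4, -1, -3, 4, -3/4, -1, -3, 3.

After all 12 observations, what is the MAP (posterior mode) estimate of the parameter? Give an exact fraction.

obs 1: x=-4 → posterior Inverse-Gamma(17/6, 38)
obs 2: x=3/2 → posterior Inverse-Gamma(10/3, 329/8)
obs 3: x=-1 → posterior Inverse-Gamma(23/6, 429/8)
obs 4: x=3 → posterior Inverse-Gamma(13/3, 433/8)
obs 5: x=-4 → posterior Inverse-Gamma(29/6, 689/8)
obs 6: x=-1 → posterior Inverse-Gamma(16/3, 789/8)
obs 7: x=-3 → posterior Inverse-Gamma(35/6, 985/8)
obs 8: x=4 → posterior Inverse-Gamma(19/3, 985/8)
obs 9: x=-3/4 → posterior Inverse-Gamma(41/6, 4301/32)
obs 10: x=-1 → posterior Inverse-Gamma(22/3, 4701/32)
obs 11: x=-3 → posterior Inverse-Gamma(47/6, 5485/32)
obs 12: x=3 → posterior Inverse-Gamma(25/3, 5501/32)

16503/896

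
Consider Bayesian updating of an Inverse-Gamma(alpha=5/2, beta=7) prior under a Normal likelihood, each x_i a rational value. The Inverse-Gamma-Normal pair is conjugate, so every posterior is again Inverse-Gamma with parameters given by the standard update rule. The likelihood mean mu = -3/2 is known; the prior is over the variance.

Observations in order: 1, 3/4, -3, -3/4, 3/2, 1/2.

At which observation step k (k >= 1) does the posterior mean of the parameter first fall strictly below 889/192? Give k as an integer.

k = 3

obs 1: x=1 → posterior Inverse-Gamma(3, 81/8)
obs 2: x=3/4 → posterior Inverse-Gamma(7/2, 405/32)
obs 3: x=-3 → posterior Inverse-Gamma(4, 441/32)
obs 4: x=-3/4 → posterior Inverse-Gamma(9/2, 225/16)
obs 5: x=3/2 → posterior Inverse-Gamma(5, 297/16)
obs 6: x=1/2 → posterior Inverse-Gamma(11/2, 329/16)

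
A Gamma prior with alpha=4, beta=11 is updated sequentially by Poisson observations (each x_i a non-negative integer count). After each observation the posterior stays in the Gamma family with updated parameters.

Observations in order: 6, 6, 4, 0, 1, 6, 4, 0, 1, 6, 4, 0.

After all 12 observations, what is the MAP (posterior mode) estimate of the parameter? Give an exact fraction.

41/23

obs 1: x=6 → posterior Gamma(10, 12)
obs 2: x=6 → posterior Gamma(16, 13)
obs 3: x=4 → posterior Gamma(20, 14)
obs 4: x=0 → posterior Gamma(20, 15)
obs 5: x=1 → posterior Gamma(21, 16)
obs 6: x=6 → posterior Gamma(27, 17)
obs 7: x=4 → posterior Gamma(31, 18)
obs 8: x=0 → posterior Gamma(31, 19)
obs 9: x=1 → posterior Gamma(32, 20)
obs 10: x=6 → posterior Gamma(38, 21)
obs 11: x=4 → posterior Gamma(42, 22)
obs 12: x=0 → posterior Gamma(42, 23)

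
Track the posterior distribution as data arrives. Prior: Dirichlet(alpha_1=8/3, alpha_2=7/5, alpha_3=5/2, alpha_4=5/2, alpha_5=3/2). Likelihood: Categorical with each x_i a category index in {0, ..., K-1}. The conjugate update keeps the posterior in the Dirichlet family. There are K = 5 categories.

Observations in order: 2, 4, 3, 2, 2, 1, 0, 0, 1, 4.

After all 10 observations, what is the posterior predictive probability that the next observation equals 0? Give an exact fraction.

obs 1: x=2 → posterior Dirichlet(8/3, 7/5, 7/2, 5/2, 3/2)
obs 2: x=4 → posterior Dirichlet(8/3, 7/5, 7/2, 5/2, 5/2)
obs 3: x=3 → posterior Dirichlet(8/3, 7/5, 7/2, 7/2, 5/2)
obs 4: x=2 → posterior Dirichlet(8/3, 7/5, 9/2, 7/2, 5/2)
obs 5: x=2 → posterior Dirichlet(8/3, 7/5, 11/2, 7/2, 5/2)
obs 6: x=1 → posterior Dirichlet(8/3, 12/5, 11/2, 7/2, 5/2)
obs 7: x=0 → posterior Dirichlet(11/3, 12/5, 11/2, 7/2, 5/2)
obs 8: x=0 → posterior Dirichlet(14/3, 12/5, 11/2, 7/2, 5/2)
obs 9: x=1 → posterior Dirichlet(14/3, 17/5, 11/2, 7/2, 5/2)
obs 10: x=4 → posterior Dirichlet(14/3, 17/5, 11/2, 7/2, 7/2)

140/617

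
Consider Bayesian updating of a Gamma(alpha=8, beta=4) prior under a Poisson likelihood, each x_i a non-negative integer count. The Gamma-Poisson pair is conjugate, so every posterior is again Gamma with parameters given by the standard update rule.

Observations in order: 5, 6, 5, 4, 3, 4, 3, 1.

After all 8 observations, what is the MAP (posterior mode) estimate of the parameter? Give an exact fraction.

obs 1: x=5 → posterior Gamma(13, 5)
obs 2: x=6 → posterior Gamma(19, 6)
obs 3: x=5 → posterior Gamma(24, 7)
obs 4: x=4 → posterior Gamma(28, 8)
obs 5: x=3 → posterior Gamma(31, 9)
obs 6: x=4 → posterior Gamma(35, 10)
obs 7: x=3 → posterior Gamma(38, 11)
obs 8: x=1 → posterior Gamma(39, 12)

19/6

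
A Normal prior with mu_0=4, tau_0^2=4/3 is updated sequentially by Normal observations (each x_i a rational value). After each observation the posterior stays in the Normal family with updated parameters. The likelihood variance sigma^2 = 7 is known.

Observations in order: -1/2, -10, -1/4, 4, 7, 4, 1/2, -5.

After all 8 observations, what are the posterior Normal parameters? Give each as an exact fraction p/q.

obs 1: x=-1/2 → posterior Normal(82/25, 28/25)
obs 2: x=-10 → posterior Normal(42/29, 28/29)
obs 3: x=-1/4 → posterior Normal(41/33, 28/33)
obs 4: x=4 → posterior Normal(57/37, 28/37)
obs 5: x=7 → posterior Normal(85/41, 28/41)
obs 6: x=4 → posterior Normal(101/45, 28/45)
obs 7: x=1/2 → posterior Normal(103/49, 4/7)
obs 8: x=-5 → posterior Normal(83/53, 28/53)

mu_0=83/53, tau_0^2=28/53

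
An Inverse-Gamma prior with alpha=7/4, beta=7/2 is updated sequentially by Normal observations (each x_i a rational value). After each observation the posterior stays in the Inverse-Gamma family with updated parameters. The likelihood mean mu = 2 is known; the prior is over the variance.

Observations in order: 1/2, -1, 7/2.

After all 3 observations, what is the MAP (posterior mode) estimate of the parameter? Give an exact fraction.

obs 1: x=1/2 → posterior Inverse-Gamma(9/4, 37/8)
obs 2: x=-1 → posterior Inverse-Gamma(11/4, 73/8)
obs 3: x=7/2 → posterior Inverse-Gamma(13/4, 41/4)

41/17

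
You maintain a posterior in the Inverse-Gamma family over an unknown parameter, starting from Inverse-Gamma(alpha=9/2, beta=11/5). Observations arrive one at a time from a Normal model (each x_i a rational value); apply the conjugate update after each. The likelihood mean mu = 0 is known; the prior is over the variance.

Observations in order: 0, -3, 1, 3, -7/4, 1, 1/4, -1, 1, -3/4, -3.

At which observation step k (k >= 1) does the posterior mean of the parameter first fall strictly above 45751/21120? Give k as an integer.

k = 5

obs 1: x=0 → posterior Inverse-Gamma(5, 11/5)
obs 2: x=-3 → posterior Inverse-Gamma(11/2, 67/10)
obs 3: x=1 → posterior Inverse-Gamma(6, 36/5)
obs 4: x=3 → posterior Inverse-Gamma(13/2, 117/10)
obs 5: x=-7/4 → posterior Inverse-Gamma(7, 2117/160)
obs 6: x=1 → posterior Inverse-Gamma(15/2, 2197/160)
obs 7: x=1/4 → posterior Inverse-Gamma(8, 1101/80)
obs 8: x=-1 → posterior Inverse-Gamma(17/2, 1141/80)
obs 9: x=1 → posterior Inverse-Gamma(9, 1181/80)
obs 10: x=-3/4 → posterior Inverse-Gamma(19/2, 2407/160)
obs 11: x=-3 → posterior Inverse-Gamma(10, 3127/160)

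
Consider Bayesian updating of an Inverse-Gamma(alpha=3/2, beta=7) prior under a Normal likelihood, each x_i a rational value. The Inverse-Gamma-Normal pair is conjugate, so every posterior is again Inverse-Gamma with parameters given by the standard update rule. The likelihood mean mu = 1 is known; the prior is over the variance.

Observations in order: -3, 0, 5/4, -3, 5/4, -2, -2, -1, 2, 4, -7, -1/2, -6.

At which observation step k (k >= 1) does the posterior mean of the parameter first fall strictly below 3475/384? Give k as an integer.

k = 3

obs 1: x=-3 → posterior Inverse-Gamma(2, 15)
obs 2: x=0 → posterior Inverse-Gamma(5/2, 31/2)
obs 3: x=5/4 → posterior Inverse-Gamma(3, 497/32)
obs 4: x=-3 → posterior Inverse-Gamma(7/2, 753/32)
obs 5: x=5/4 → posterior Inverse-Gamma(4, 377/16)
obs 6: x=-2 → posterior Inverse-Gamma(9/2, 449/16)
obs 7: x=-2 → posterior Inverse-Gamma(5, 521/16)
obs 8: x=-1 → posterior Inverse-Gamma(11/2, 553/16)
obs 9: x=2 → posterior Inverse-Gamma(6, 561/16)
obs 10: x=4 → posterior Inverse-Gamma(13/2, 633/16)
obs 11: x=-7 → posterior Inverse-Gamma(7, 1145/16)
obs 12: x=-1/2 → posterior Inverse-Gamma(15/2, 1163/16)
obs 13: x=-6 → posterior Inverse-Gamma(8, 1555/16)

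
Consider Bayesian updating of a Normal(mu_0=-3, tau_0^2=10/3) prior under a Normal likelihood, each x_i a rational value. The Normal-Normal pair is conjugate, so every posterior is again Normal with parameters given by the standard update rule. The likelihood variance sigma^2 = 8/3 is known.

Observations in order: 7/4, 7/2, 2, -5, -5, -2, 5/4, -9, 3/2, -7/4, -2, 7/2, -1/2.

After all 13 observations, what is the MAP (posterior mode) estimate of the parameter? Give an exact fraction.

obs 1: x=7/4 → posterior Normal(-13/36, 40/27)
obs 2: x=7/2 → posterior Normal(57/56, 20/21)
obs 3: x=2 → posterior Normal(97/76, 40/57)
obs 4: x=-5 → posterior Normal(-1/32, 5/9)
obs 5: x=-5 → posterior Normal(-103/116, 40/87)
obs 6: x=-2 → posterior Normal(-143/136, 20/51)
obs 7: x=5/4 → posterior Normal(-59/78, 40/117)
obs 8: x=-9 → posterior Normal(-149/88, 10/33)
obs 9: x=3/2 → posterior Normal(-67/49, 40/147)
obs 10: x=-7/4 → posterior Normal(-101/72, 20/81)
obs 11: x=-2 → posterior Normal(-343/236, 40/177)
obs 12: x=7/2 → posterior Normal(-273/256, 5/24)
obs 13: x=-1/2 → posterior Normal(-283/276, 40/207)

-283/276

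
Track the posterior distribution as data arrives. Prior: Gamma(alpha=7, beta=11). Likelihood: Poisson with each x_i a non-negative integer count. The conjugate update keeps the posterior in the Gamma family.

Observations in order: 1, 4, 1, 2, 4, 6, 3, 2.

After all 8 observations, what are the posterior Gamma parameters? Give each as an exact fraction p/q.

obs 1: x=1 → posterior Gamma(8, 12)
obs 2: x=4 → posterior Gamma(12, 13)
obs 3: x=1 → posterior Gamma(13, 14)
obs 4: x=2 → posterior Gamma(15, 15)
obs 5: x=4 → posterior Gamma(19, 16)
obs 6: x=6 → posterior Gamma(25, 17)
obs 7: x=3 → posterior Gamma(28, 18)
obs 8: x=2 → posterior Gamma(30, 19)

alpha=30, beta=19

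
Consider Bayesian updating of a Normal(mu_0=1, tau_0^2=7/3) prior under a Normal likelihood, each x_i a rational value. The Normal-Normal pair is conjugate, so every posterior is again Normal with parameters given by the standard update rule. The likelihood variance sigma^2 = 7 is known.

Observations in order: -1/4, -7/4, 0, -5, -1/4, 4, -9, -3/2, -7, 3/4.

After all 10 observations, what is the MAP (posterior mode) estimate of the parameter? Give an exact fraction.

obs 1: x=-1/4 → posterior Normal(11/16, 7/4)
obs 2: x=-7/4 → posterior Normal(1/5, 7/5)
obs 3: x=0 → posterior Normal(1/6, 7/6)
obs 4: x=-5 → posterior Normal(-4/7, 1)
obs 5: x=-1/4 → posterior Normal(-17/32, 7/8)
obs 6: x=4 → posterior Normal(-1/36, 7/9)
obs 7: x=-9 → posterior Normal(-37/40, 7/10)
obs 8: x=-3/2 → posterior Normal(-43/44, 7/11)
obs 9: x=-7 → posterior Normal(-71/48, 7/12)
obs 10: x=3/4 → posterior Normal(-17/13, 7/13)

-17/13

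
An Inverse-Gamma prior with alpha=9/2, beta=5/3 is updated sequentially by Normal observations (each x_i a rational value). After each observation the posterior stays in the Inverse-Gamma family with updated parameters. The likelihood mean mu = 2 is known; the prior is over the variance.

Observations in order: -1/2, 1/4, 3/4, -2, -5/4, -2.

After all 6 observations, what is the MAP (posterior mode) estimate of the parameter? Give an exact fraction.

obs 1: x=-1/2 → posterior Inverse-Gamma(5, 115/24)
obs 2: x=1/4 → posterior Inverse-Gamma(11/2, 607/96)
obs 3: x=3/4 → posterior Inverse-Gamma(6, 341/48)
obs 4: x=-2 → posterior Inverse-Gamma(13/2, 725/48)
obs 5: x=-5/4 → posterior Inverse-Gamma(7, 1957/96)
obs 6: x=-2 → posterior Inverse-Gamma(15/2, 2725/96)

2725/816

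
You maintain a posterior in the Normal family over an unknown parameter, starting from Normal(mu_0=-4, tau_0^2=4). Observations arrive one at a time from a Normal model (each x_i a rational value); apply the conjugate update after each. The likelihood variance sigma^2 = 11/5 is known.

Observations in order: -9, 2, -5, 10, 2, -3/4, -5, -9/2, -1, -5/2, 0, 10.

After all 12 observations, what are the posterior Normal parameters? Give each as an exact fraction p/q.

mu_0=-119/251, tau_0^2=44/251

obs 1: x=-9 → posterior Normal(-224/31, 44/31)
obs 2: x=2 → posterior Normal(-184/51, 44/51)
obs 3: x=-5 → posterior Normal(-4, 44/71)
obs 4: x=10 → posterior Normal(-12/13, 44/91)
obs 5: x=2 → posterior Normal(-44/111, 44/111)
obs 6: x=-3/4 → posterior Normal(-59/131, 44/131)
obs 7: x=-5 → posterior Normal(-159/151, 44/151)
obs 8: x=-9/2 → posterior Normal(-83/57, 44/171)
obs 9: x=-1 → posterior Normal(-269/191, 44/191)
obs 10: x=-5/2 → posterior Normal(-319/211, 44/211)
obs 11: x=0 → posterior Normal(-29/21, 4/21)
obs 12: x=10 → posterior Normal(-119/251, 44/251)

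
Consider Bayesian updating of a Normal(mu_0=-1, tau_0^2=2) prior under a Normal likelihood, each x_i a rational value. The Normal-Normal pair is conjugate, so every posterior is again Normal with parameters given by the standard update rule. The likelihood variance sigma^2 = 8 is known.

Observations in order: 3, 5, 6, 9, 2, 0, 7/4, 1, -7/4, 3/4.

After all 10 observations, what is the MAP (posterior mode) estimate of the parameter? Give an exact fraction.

13/8

obs 1: x=3 → posterior Normal(-1/5, 8/5)
obs 2: x=5 → posterior Normal(2/3, 4/3)
obs 3: x=6 → posterior Normal(10/7, 8/7)
obs 4: x=9 → posterior Normal(19/8, 1)
obs 5: x=2 → posterior Normal(7/3, 8/9)
obs 6: x=0 → posterior Normal(21/10, 4/5)
obs 7: x=7/4 → posterior Normal(91/44, 8/11)
obs 8: x=1 → posterior Normal(95/48, 2/3)
obs 9: x=-7/4 → posterior Normal(22/13, 8/13)
obs 10: x=3/4 → posterior Normal(13/8, 4/7)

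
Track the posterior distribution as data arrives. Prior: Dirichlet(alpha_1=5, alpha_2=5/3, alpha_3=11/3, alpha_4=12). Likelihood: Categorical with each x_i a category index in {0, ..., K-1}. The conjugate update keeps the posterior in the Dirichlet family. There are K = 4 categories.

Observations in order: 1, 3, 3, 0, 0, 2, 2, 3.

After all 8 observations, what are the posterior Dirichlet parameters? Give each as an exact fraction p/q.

alpha_1=7, alpha_2=8/3, alpha_3=17/3, alpha_4=15

obs 1: x=1 → posterior Dirichlet(5, 8/3, 11/3, 12)
obs 2: x=3 → posterior Dirichlet(5, 8/3, 11/3, 13)
obs 3: x=3 → posterior Dirichlet(5, 8/3, 11/3, 14)
obs 4: x=0 → posterior Dirichlet(6, 8/3, 11/3, 14)
obs 5: x=0 → posterior Dirichlet(7, 8/3, 11/3, 14)
obs 6: x=2 → posterior Dirichlet(7, 8/3, 14/3, 14)
obs 7: x=2 → posterior Dirichlet(7, 8/3, 17/3, 14)
obs 8: x=3 → posterior Dirichlet(7, 8/3, 17/3, 15)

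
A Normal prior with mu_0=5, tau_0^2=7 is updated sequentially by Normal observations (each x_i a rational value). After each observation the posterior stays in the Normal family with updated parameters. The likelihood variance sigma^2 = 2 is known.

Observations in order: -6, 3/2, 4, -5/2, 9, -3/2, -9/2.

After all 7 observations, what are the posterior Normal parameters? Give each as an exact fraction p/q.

obs 1: x=-6 → posterior Normal(-32/9, 14/9)
obs 2: x=3/2 → posterior Normal(-43/32, 7/8)
obs 3: x=4 → posterior Normal(13/46, 14/23)
obs 4: x=-5/2 → posterior Normal(-11/30, 7/15)
obs 5: x=9 → posterior Normal(52/37, 14/37)
obs 6: x=-3/2 → posterior Normal(83/88, 7/22)
obs 7: x=-9/2 → posterior Normal(10/51, 14/51)

mu_0=10/51, tau_0^2=14/51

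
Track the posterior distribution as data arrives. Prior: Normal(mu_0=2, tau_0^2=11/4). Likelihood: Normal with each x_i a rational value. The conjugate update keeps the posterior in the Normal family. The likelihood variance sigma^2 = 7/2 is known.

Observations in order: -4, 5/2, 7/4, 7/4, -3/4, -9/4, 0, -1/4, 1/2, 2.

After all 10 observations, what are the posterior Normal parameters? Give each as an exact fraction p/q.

mu_0=167/496, tau_0^2=77/248

obs 1: x=-4 → posterior Normal(-16/25, 77/50)
obs 2: x=5/2 → posterior Normal(23/72, 77/72)
obs 3: x=7/4 → posterior Normal(123/188, 77/94)
obs 4: x=7/4 → posterior Normal(25/29, 77/116)
obs 5: x=-3/4 → posterior Normal(167/276, 77/138)
obs 6: x=-9/4 → posterior Normal(17/80, 77/160)
obs 7: x=0 → posterior Normal(17/91, 11/26)
obs 8: x=-1/4 → posterior Normal(19/136, 77/204)
obs 9: x=1/2 → posterior Normal(79/452, 77/226)
obs 10: x=2 → posterior Normal(167/496, 77/248)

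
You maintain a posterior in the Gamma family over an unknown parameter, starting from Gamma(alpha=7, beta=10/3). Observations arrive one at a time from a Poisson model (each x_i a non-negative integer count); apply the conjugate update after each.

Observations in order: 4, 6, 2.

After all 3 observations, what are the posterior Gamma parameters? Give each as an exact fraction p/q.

obs 1: x=4 → posterior Gamma(11, 13/3)
obs 2: x=6 → posterior Gamma(17, 16/3)
obs 3: x=2 → posterior Gamma(19, 19/3)

alpha=19, beta=19/3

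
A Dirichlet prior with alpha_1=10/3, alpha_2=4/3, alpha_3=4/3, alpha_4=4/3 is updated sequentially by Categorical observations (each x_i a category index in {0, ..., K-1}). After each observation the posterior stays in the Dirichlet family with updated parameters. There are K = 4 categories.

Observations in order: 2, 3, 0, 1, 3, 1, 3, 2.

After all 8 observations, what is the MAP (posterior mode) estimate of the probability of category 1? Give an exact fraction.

7/34

obs 1: x=2 → posterior Dirichlet(10/3, 4/3, 7/3, 4/3)
obs 2: x=3 → posterior Dirichlet(10/3, 4/3, 7/3, 7/3)
obs 3: x=0 → posterior Dirichlet(13/3, 4/3, 7/3, 7/3)
obs 4: x=1 → posterior Dirichlet(13/3, 7/3, 7/3, 7/3)
obs 5: x=3 → posterior Dirichlet(13/3, 7/3, 7/3, 10/3)
obs 6: x=1 → posterior Dirichlet(13/3, 10/3, 7/3, 10/3)
obs 7: x=3 → posterior Dirichlet(13/3, 10/3, 7/3, 13/3)
obs 8: x=2 → posterior Dirichlet(13/3, 10/3, 10/3, 13/3)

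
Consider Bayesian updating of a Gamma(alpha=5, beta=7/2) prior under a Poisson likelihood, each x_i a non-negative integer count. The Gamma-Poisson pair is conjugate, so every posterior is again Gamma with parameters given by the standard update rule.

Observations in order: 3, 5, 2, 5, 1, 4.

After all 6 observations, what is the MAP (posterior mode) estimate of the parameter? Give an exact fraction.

48/19

obs 1: x=3 → posterior Gamma(8, 9/2)
obs 2: x=5 → posterior Gamma(13, 11/2)
obs 3: x=2 → posterior Gamma(15, 13/2)
obs 4: x=5 → posterior Gamma(20, 15/2)
obs 5: x=1 → posterior Gamma(21, 17/2)
obs 6: x=4 → posterior Gamma(25, 19/2)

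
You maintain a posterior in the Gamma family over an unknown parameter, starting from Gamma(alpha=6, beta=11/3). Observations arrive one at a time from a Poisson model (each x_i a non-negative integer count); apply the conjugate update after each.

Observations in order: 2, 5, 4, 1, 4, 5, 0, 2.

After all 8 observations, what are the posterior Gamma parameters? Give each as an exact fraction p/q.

obs 1: x=2 → posterior Gamma(8, 14/3)
obs 2: x=5 → posterior Gamma(13, 17/3)
obs 3: x=4 → posterior Gamma(17, 20/3)
obs 4: x=1 → posterior Gamma(18, 23/3)
obs 5: x=4 → posterior Gamma(22, 26/3)
obs 6: x=5 → posterior Gamma(27, 29/3)
obs 7: x=0 → posterior Gamma(27, 32/3)
obs 8: x=2 → posterior Gamma(29, 35/3)

alpha=29, beta=35/3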